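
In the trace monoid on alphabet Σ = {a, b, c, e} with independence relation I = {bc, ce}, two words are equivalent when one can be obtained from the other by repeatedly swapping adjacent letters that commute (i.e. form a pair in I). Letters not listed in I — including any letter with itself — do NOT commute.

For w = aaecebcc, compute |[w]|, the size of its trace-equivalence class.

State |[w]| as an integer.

drop 0:a onto floor
drop 1:a onto {0:a}
drop 2:e onto {1:a}
drop 3:c onto {1:a}
drop 4:e onto {2:e}
drop 5:b onto {4:e}
drop 6:c onto {3:c}
drop 7:c onto {6:c}
ground layer = {0:a}
drop-orders for the pieces not yet dropped (sum over which currently-grounded one goes next):
  1 to go: {5} 1  {7} 1
  2 to go: {4,5} 1  {5,7} 2  {6,7} 1
  3 to go: {2,4,5} 1  {3,6,7} 1  {4,5,7} 3  {5,6,7} 3
  4 to go: {2,4,5,7} 4  {3,5,6,7} 4  {4,5,6,7} 6
  5 to go: {2,4,5,6,7} 10  {3,4,5,6,7} 10
  6 to go: {2,3,4,5,6,7} 20
  if 0:a drops first: 20 orders

20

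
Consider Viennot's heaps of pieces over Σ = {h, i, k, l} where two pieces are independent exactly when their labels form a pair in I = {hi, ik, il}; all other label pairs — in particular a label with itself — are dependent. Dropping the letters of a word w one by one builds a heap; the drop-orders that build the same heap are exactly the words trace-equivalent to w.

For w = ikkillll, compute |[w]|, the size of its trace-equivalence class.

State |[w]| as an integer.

28

drop 0:i onto floor
drop 1:k onto floor
drop 2:k onto {1:k}
drop 3:i onto {0:i}
drop 4:l onto {2:k}
drop 5:l onto {4:l}
drop 6:l onto {5:l}
drop 7:l onto {6:l}
ground layer = {0:i, 1:k}
drop-orders for the pieces not yet dropped (sum over which currently-grounded one goes next):
  1 to go: {3} 1  {7} 1
  2 to go: {0,3} 1  {3,7} 2  {6,7} 1
  3 to go: {0,3,7} 3  {3,6,7} 3  {5,6,7} 1
  4 to go: {0,3,6,7} 6  {3,5,6,7} 4  {4,5,6,7} 1
  5 to go: {0,3,5,6,7} 10  {2,4,5,6,7} 1  {3,4,5,6,7} 5
  6 to go: {0,3,4,5,6,7} 15  {1,2,4,5,6,7} 1  {2,3,4,5,6,7} 6
  if 0:i drops first: 7 orders
  if 1:k drops first: 21 orders
heap linearizations: 28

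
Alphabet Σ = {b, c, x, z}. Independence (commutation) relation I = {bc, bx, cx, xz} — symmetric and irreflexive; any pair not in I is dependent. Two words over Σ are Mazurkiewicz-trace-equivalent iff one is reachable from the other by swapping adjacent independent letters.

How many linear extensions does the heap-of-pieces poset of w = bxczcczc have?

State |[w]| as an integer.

16

piece 0:b — minimal
piece 1:x — minimal
piece 2:c — minimal
piece 3:z rests on {0:b, 2:c}
piece 4:c rests on {3:z}
piece 5:c rests on {4:c}
piece 6:z rests on {5:c}
piece 7:c rests on {6:z}
minimal pieces: {0:b, 1:x, 2:c}
ways to finish when only these pieces remain (= sum over removing one remaining piece with nothing left below it):
  1 left: {1}→1  {7}→1
  2 left: {1,7}→2  {6,7}→1
  3 left: {1,6,7}→3  {5,6,7}→1
  4 left: {1,5,6,7}→4  {4,5,6,7}→1
  5 left: {1,4,5,6,7}→5  {3,4,5,6,7}→1
  6 left: {0,3,4,5,6,7}→1  {1,3,4,5,6,7}→6  {2,3,4,5,6,7}→1
  placing 0:b first → 7 extensions
  placing 1:x first → 2 extensions
  placing 2:c first → 7 extensions
total linear extensions = 16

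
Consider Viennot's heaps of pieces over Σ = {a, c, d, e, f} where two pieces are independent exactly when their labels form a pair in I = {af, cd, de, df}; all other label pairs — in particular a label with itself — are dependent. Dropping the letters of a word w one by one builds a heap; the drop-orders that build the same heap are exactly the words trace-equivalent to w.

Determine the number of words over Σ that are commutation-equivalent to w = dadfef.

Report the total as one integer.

10

#0=d has no predecessor
#1=a depends on [0:d]
#2=d depends on [1:a]
#3=f has no predecessor
#4=e depends on [1:a, 3:f]
#5=f depends on [4:e]
sources: [0:d, 3:f]
N(rest) = Σ N(rest − s) over sources s of rest; N(one piece) = 1:
  size 1 → [2]=1  [5]=1
  size 2 → [2,5]=2  [4,5]=1
  size 3 → [2,4,5]=3  [3,4,5]=1
  size 4 → [1,2,4,5]=3  [2,3,4,5]=4
  first=0(d) contributes 7
  first=3(f) contributes 3
|[w]| = 10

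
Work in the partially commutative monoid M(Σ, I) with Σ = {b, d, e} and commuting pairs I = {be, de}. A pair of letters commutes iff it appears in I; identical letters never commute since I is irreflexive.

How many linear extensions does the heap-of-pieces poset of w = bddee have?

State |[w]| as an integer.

10

drop 0:b onto floor
drop 1:d onto {0:b}
drop 2:d onto {1:d}
drop 3:e onto floor
drop 4:e onto {3:e}
ground layer = {0:b, 3:e}
drop-orders for the pieces not yet dropped (sum over which currently-grounded one goes next):
  1 to go: {2} 1  {4} 1
  2 to go: {1,2} 1  {2,4} 2  {3,4} 1
  3 to go: {0,1,2} 1  {1,2,4} 3  {2,3,4} 3
  if 0:b drops first: 6 orders
  if 3:e drops first: 4 orders
heap linearizations: 10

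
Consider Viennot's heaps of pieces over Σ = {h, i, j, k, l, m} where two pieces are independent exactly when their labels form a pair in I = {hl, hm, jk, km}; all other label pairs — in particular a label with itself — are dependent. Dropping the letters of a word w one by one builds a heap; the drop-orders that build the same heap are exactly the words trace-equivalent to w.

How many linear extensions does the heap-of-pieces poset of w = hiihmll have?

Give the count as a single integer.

drop 0:h onto floor
drop 1:i onto {0:h}
drop 2:i onto {1:i}
drop 3:h onto {2:i}
drop 4:m onto {2:i}
drop 5:l onto {4:m}
drop 6:l onto {5:l}
ground layer = {0:h}
drop-orders for the pieces not yet dropped (sum over which currently-grounded one goes next):
  1 to go: {3} 1  {6} 1
  2 to go: {3,6} 2  {5,6} 1
  3 to go: {3,5,6} 3  {4,5,6} 1
  4 to go: {3,4,5,6} 4
  5 to go: {2,3,4,5,6} 4
  if 0:h drops first: 4 orders

4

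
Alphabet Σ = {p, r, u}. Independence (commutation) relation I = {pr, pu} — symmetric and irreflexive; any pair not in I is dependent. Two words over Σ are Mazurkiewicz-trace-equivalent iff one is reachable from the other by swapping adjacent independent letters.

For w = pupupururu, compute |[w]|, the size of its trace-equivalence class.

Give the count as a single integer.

120

drop 0:p onto floor
drop 1:u onto floor
drop 2:p onto {0:p}
drop 3:u onto {1:u}
drop 4:p onto {2:p}
drop 5:u onto {3:u}
drop 6:r onto {5:u}
drop 7:u onto {6:r}
drop 8:r onto {7:u}
drop 9:u onto {8:r}
ground layer = {0:p, 1:u}
drop-orders for the pieces not yet dropped (sum over which currently-grounded one goes next):
  1 to go: {4} 1  {9} 1
  2 to go: {2,4} 1  {4,9} 2  {8,9} 1
  3 to go: {0,2,4} 1  {2,4,9} 3  {4,8,9} 3  {7,8,9} 1
  4 to go: {0,2,4,9} 4  {2,4,8,9} 6  {4,7,8,9} 4  {6,7,8,9} 1
  5 to go: {0,2,4,8,9} 10  {2,4,7,8,9} 10  {4,6,7,8,9} 5  {5,6,7,8,9} 1
  6 to go: {0,2,4,7,8,9} 20  {2,4,6,7,8,9} 15  {3,5,6,7,8,9} 1  {4,5,6,7,8,9} 6
  7 to go: {0,2,4,6,7,8,9} 35  {1,3,5,6,7,8,9} 1  {2,4,5,6,7,8,9} 21  {3,4,5,6,7,8,9} 7
  8 to go: {0,2,4,5,6,7,8,9} 56  {1,3,4,5,6,7,8,9} 8  {2,3,4,5,6,7,8,9} 28
  if 0:p drops first: 36 orders
  if 1:u drops first: 84 orders
heap linearizations: 120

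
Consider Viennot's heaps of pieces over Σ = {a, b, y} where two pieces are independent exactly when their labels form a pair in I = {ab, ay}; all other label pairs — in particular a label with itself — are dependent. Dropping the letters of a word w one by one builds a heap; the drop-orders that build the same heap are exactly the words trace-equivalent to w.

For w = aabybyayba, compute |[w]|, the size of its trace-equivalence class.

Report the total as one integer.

210

piece 0:a — minimal
piece 1:a rests on {0:a}
piece 2:b — minimal
piece 3:y rests on {2:b}
piece 4:b rests on {3:y}
piece 5:y rests on {4:b}
piece 6:a rests on {1:a}
piece 7:y rests on {5:y}
piece 8:b rests on {7:y}
piece 9:a rests on {6:a}
minimal pieces: {0:a, 2:b}
ways to finish when only these pieces remain (= sum over removing one remaining piece with nothing left below it):
  1 left: {8}→1  {9}→1
  2 left: {6,9}→1  {7,8}→1  {8,9}→2
  3 left: {1,6,9}→1  {5,7,8}→1  {6,8,9}→3  {7,8,9}→3
  4 left: {0,1,6,9}→1  {1,6,8,9}→4  {4,5,7,8}→1  {5,7,8,9}→4  {6,7,8,9}→6
  5 left: {0,1,6,8,9}→5  {1,6,7,8,9}→10  {3,4,5,7,8}→1  {4,5,7,8,9}→5  {5,6,7,8,9}→10
  6 left: {0,1,6,7,8,9}→15  {1,5,6,7,8,9}→20  {2,3,4,5,7,8}→1  {3,4,5,7,8,9}→6  {4,5,6,7,8,9}→15
  7 left: {0,1,5,6,7,8,9}→35  {1,4,5,6,7,8,9}→35  {2,3,4,5,7,8,9}→7  {3,4,5,6,7,8,9}→21
  8 left: {0,1,4,5,6,7,8,9}→70  {1,3,4,5,6,7,8,9}→56  {2,3,4,5,6,7,8,9}→28
  placing 0:a first → 84 extensions
  placing 2:b first → 126 extensions
total linear extensions = 210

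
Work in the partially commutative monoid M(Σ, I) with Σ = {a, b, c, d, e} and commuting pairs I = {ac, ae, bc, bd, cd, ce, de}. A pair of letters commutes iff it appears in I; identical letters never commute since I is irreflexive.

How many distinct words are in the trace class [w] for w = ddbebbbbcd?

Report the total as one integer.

840

0(d) covers ∅
1(d) covers 0:d
2(b) covers ∅
3(e) covers 2:b
4(b) covers 3:e
5(b) covers 4:b
6(b) covers 5:b
7(b) covers 6:b
8(c) covers ∅
9(d) covers 1:d
floor of heap: 0:d, 2:b, 8:c
completions by unplaced set U, small U first (add the entries for U minus each lowest piece of U):
  |U|=1: {7}:1  {8}:1  {9}:1
  |U|=2: {1,9}:1  {6,7}:1  {7,8}:2  {7,9}:2  {8,9}:2
  |U|=3: {0,1,9}:1  {1,7,9}:3  {1,8,9}:3  {5,6,7}:1  {6,7,8}:3  {6,7,9}:3  {7,8,9}:6
  |U|=4: {0,1,7,9}:4  {0,1,8,9}:4  {1,6,7,9}:6  {1,7,8,9}:12  {4,5,6,7}:1  {5,6,7,8}:4  {5,6,7,9}:4  {6,7,8,9}:12
  |U|=5: {0,1,6,7,9}:10  {0,1,7,8,9}:20  {1,5,6,7,9}:10  {1,6,7,8,9}:30  {3,4,5,6,7}:1  {4,5,6,7,8}:5  {4,5,6,7,9}:5  {5,6,7,8,9}:20
  |U|=6: {0,1,5,6,7,9}:20  {0,1,6,7,8,9}:60  {1,4,5,6,7,9}:15  {1,5,6,7,8,9}:60  {2,3,4,5,6,7}:1  {3,4,5,6,7,8}:6  {3,4,5,6,7,9}:6  {4,5,6,7,8,9}:30
  |U|=7: {0,1,4,5,6,7,9}:35  {0,1,5,6,7,8,9}:140  {1,3,4,5,6,7,9}:21  {1,4,5,6,7,8,9}:105  {2,3,4,5,6,7,8}:7  {2,3,4,5,6,7,9}:7  {3,4,5,6,7,8,9}:42
  |U|=8: {0,1,3,4,5,6,7,9}:56  {0,1,4,5,6,7,8,9}:280  {1,2,3,4,5,6,7,9}:28  {1,3,4,5,6,7,8,9}:168  {2,3,4,5,6,7,8,9}:56
  start at 0(d): 252
  start at 2(b): 504
  start at 8(c): 84
sum over floor = 840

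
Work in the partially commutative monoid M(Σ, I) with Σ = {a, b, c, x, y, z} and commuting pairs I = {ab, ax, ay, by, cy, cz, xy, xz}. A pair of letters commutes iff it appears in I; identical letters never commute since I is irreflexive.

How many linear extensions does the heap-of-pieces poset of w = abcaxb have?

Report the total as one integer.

0(a) covers ∅
1(b) covers ∅
2(c) covers 0:a, 1:b
3(a) covers 2:c
4(x) covers 2:c
5(b) covers 4:x
floor of heap: 0:a, 1:b
completions by unplaced set U, small U first (add the entries for U minus each lowest piece of U):
  |U|=1: {3}:1  {5}:1
  |U|=2: {3,5}:2  {4,5}:1
  |U|=3: {3,4,5}:3
  |U|=4: {2,3,4,5}:3
  start at 0(a): 3
  start at 1(b): 3
sum over floor = 6

6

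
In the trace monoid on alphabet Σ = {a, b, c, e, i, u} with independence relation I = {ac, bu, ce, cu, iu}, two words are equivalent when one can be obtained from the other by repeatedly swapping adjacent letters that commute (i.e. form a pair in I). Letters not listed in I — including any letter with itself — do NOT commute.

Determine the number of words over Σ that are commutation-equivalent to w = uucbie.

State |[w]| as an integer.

10

#0=u has no predecessor
#1=u depends on [0:u]
#2=c has no predecessor
#3=b depends on [2:c]
#4=i depends on [3:b]
#5=e depends on [1:u, 4:i]
sources: [0:u, 2:c]
N(rest) = Σ N(rest − s) over sources s of rest; N(one piece) = 1:
  size 1 → [5]=1
  size 2 → [1,5]=1  [4,5]=1
  size 3 → [0,1,5]=1  [1,4,5]=2  [3,4,5]=1
  size 4 → [0,1,4,5]=3  [1,3,4,5]=3  [2,3,4,5]=1
  first=0(u) contributes 4
  first=2(c) contributes 6
|[w]| = 10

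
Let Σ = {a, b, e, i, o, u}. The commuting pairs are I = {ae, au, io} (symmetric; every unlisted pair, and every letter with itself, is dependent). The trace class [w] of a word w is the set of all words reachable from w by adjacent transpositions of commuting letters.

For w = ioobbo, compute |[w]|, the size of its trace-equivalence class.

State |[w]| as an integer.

3

drop 0:i onto floor
drop 1:o onto floor
drop 2:o onto {1:o}
drop 3:b onto {0:i, 2:o}
drop 4:b onto {3:b}
drop 5:o onto {4:b}
ground layer = {0:i, 1:o}
drop-orders for the pieces not yet dropped (sum over which currently-grounded one goes next):
  1 to go: {5} 1
  2 to go: {4,5} 1
  3 to go: {3,4,5} 1
  4 to go: {0,3,4,5} 1  {2,3,4,5} 1
  if 0:i drops first: 1 orders
  if 1:o drops first: 2 orders
heap linearizations: 3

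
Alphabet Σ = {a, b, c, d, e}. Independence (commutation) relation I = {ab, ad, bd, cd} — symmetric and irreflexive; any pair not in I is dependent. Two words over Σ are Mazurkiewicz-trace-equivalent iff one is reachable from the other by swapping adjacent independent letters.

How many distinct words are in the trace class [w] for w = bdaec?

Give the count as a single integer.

drop 0:b onto floor
drop 1:d onto floor
drop 2:a onto floor
drop 3:e onto {0:b, 1:d, 2:a}
drop 4:c onto {3:e}
ground layer = {0:b, 1:d, 2:a}
drop-orders for the pieces not yet dropped (sum over which currently-grounded one goes next):
  1 to go: {4} 1
  2 to go: {3,4} 1
  3 to go: {0,3,4} 1  {1,3,4} 1  {2,3,4} 1
  if 0:b drops first: 2 orders
  if 1:d drops first: 2 orders
  if 2:a drops first: 2 orders
heap linearizations: 6

6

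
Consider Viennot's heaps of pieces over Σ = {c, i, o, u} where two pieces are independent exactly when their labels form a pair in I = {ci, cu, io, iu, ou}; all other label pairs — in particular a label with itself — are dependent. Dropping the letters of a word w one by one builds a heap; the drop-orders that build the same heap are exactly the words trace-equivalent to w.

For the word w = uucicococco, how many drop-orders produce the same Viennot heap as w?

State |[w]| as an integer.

495

#0=u has no predecessor
#1=u depends on [0:u]
#2=c has no predecessor
#3=i has no predecessor
#4=c depends on [2:c]
#5=o depends on [4:c]
#6=c depends on [5:o]
#7=o depends on [6:c]
#8=c depends on [7:o]
#9=c depends on [8:c]
#10=o depends on [9:c]
sources: [0:u, 2:c, 3:i]
N(rest) = Σ N(rest − s) over sources s of rest; N(one piece) = 1:
  size 1 → [1]=1  [3]=1  [10]=1
  size 2 → [0,1]=1  [1,3]=2  [1,10]=2  [3,10]=2  [9,10]=1
  size 3 → [0,1,3]=3  [0,1,10]=3  [1,3,10]=6  [1,9,10]=3  [3,9,10]=3  [8,9,10]=1
  size 4 → [0,1,3,10]=12  [0,1,9,10]=6  [1,3,9,10]=12  [1,8,9,10]=4  [3,8,9,10]=4  [7,8,9,10]=1
  size 5 → [0,1,3,9,10]=30  [0,1,8,9,10]=10  [1,3,8,9,10]=20  [1,7,8,9,10]=5  [3,7,8,9,10]=5  [6,7,8,9,10]=1
  size 6 → [0,1,3,8,9,10]=60  [0,1,7,8,9,10]=15  [1,3,7,8,9,10]=30  [1,6,7,8,9,10]=6  [3,6,7,8,9,10]=6  [5,6,7,8,9,10]=1
  size 7 → [0,1,3,7,8,9,10]=105  [0,1,6,7,8,9,10]=21  [1,3,6,7,8,9,10]=42  [1,5,6,7,8,9,10]=7  [3,5,6,7,8,9,10]=7  [4,5,6,7,8,9,10]=1
  size 8 → [0,1,3,6,7,8,9,10]=168  [0,1,5,6,7,8,9,10]=28  [1,3,5,6,7,8,9,10]=56  [1,4,5,6,7,8,9,10]=8  [2,4,5,6,7,8,9,10]=1  [3,4,5,6,7,8,9,10]=8
  size 9 → [0,1,3,5,6,7,8,9,10]=252  [0,1,4,5,6,7,8,9,10]=36  [1,2,4,5,6,7,8,9,10]=9  [1,3,4,5,6,7,8,9,10]=72  [2,3,4,5,6,7,8,9,10]=9
  first=0(u) contributes 90
  first=2(c) contributes 360
  first=3(i) contributes 45
|[w]| = 495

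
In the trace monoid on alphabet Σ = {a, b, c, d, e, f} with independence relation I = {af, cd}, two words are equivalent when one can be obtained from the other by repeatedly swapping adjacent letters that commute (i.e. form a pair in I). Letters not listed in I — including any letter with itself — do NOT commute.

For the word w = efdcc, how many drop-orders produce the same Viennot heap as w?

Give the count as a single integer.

3

0(e) covers ∅
1(f) covers 0:e
2(d) covers 1:f
3(c) covers 1:f
4(c) covers 3:c
floor of heap: 0:e
completions by unplaced set U, small U first (add the entries for U minus each lowest piece of U):
  |U|=1: {2}:1  {4}:1
  |U|=2: {2,4}:2  {3,4}:1
  |U|=3: {2,3,4}:3
  start at 0(e): 3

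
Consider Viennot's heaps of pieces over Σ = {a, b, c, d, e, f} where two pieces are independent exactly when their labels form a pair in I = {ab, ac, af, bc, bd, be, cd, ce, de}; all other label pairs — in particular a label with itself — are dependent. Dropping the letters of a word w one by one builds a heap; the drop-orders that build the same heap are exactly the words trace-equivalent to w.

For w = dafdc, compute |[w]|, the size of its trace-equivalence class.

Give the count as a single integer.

piece 0:d — minimal
piece 1:a rests on {0:d}
piece 2:f rests on {0:d}
piece 3:d rests on {1:a, 2:f}
piece 4:c rests on {2:f}
minimal pieces: {0:d}
ways to finish when only these pieces remain (= sum over removing one remaining piece with nothing left below it):
  1 left: {3}→1  {4}→1
  2 left: {1,3}→1  {3,4}→2
  3 left: {1,3,4}→3  {2,3,4}→2
  placing 0:d first → 5 extensions

5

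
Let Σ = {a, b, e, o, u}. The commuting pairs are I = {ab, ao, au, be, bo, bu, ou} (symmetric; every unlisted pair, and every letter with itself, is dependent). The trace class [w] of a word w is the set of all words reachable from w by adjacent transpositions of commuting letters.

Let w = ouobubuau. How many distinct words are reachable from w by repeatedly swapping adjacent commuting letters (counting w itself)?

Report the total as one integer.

drop 0:o onto floor
drop 1:u onto floor
drop 2:o onto {0:o}
drop 3:b onto floor
drop 4:u onto {1:u}
drop 5:b onto {3:b}
drop 6:u onto {4:u}
drop 7:a onto floor
drop 8:u onto {6:u}
ground layer = {0:o, 1:u, 3:b, 7:a}
drop-orders for the pieces not yet dropped (sum over which currently-grounded one goes next):
  1 to go: {2} 1  {5} 1  {7} 1  {8} 1
  2 to go: {0,2} 1  {2,5} 2  {2,7} 2  {2,8} 2  {3,5} 1  {5,7} 2  {5,8} 2  {6,8} 1  {7,8} 2
  3 to go: {0,2,5} 3  {0,2,7} 3  {0,2,8} 3  {2,3,5} 3  {2,5,7} 6  {2,5,8} 6  {2,6,8} 3  {2,7,8} 6  {3,5,7} 3  {3,5,8} 3  {4,6,8} 1  {5,6,8} 3  {5,7,8} 6  {6,7,8} 3
  4 to go: {0,2,3,5} 6  {0,2,5,7} 12  {0,2,5,8} 12  {0,2,6,8} 6  {0,2,7,8} 12  {1,4,6,8} 1  {2,3,5,7} 12  {2,3,5,8} 12  {2,4,6,8} 4  {2,5,6,8} 12  {2,5,7,8} 24  {2,6,7,8} 12  {3,5,6,8} 6  {3,5,7,8} 12  {4,5,6,8} 4  {4,6,7,8} 4  {5,6,7,8} 12
  5 to go: {0,2,3,5,7} 30  {0,2,3,5,8} 30  {0,2,4,6,8} 10  {0,2,5,6,8} 30  {0,2,5,7,8} 60  {0,2,6,7,8} 30  {1,2,4,6,8} 5  {1,4,5,6,8} 5  {1,4,6,7,8} 5  {2,3,5,6,8} 30  {2,3,5,7,8} 60  {2,4,5,6,8} 20  {2,4,6,7,8} 20  {2,5,6,7,8} 60  {3,4,5,6,8} 10  {3,5,6,7,8} 30  {4,5,6,7,8} 20
  6 to go: {0,1,2,4,6,8} 15  {0,2,3,5,6,8} 90  {0,2,3,5,7,8} 180  {0,2,4,5,6,8} 60  {0,2,4,6,7,8} 60  {0,2,5,6,7,8} 180  {1,2,4,5,6,8} 30  {1,2,4,6,7,8} 30  {1,3,4,5,6,8} 15  {1,4,5,6,7,8} 30  {2,3,4,5,6,8} 60  {2,3,5,6,7,8} 180  {2,4,5,6,7,8} 120  {3,4,5,6,7,8} 60
  7 to go: {0,1,2,4,5,6,8} 105  {0,1,2,4,6,7,8} 105  {0,2,3,4,5,6,8} 210  {0,2,3,5,6,7,8} 630  {0,2,4,5,6,7,8} 420  {1,2,3,4,5,6,8} 105  {1,2,4,5,6,7,8} 210  {1,3,4,5,6,7,8} 105  {2,3,4,5,6,7,8} 420
  if 0:o drops first: 840 orders
  if 1:u drops first: 1680 orders
  if 3:b drops first: 840 orders
  if 7:a drops first: 420 orders
heap linearizations: 3780

3780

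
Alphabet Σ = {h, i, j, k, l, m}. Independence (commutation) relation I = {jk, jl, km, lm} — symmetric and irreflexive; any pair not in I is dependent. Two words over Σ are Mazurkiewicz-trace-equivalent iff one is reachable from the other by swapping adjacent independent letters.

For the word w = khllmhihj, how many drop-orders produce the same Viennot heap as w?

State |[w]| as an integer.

drop 0:k onto floor
drop 1:h onto {0:k}
drop 2:l onto {1:h}
drop 3:l onto {2:l}
drop 4:m onto {1:h}
drop 5:h onto {3:l, 4:m}
drop 6:i onto {5:h}
drop 7:h onto {6:i}
drop 8:j onto {7:h}
ground layer = {0:k}
drop-orders for the pieces not yet dropped (sum over which currently-grounded one goes next):
  1 to go: {8} 1
  2 to go: {7,8} 1
  3 to go: {6,7,8} 1
  4 to go: {5,6,7,8} 1
  5 to go: {3,5,6,7,8} 1  {4,5,6,7,8} 1
  6 to go: {2,3,5,6,7,8} 1  {3,4,5,6,7,8} 2
  7 to go: {2,3,4,5,6,7,8} 3
  if 0:k drops first: 3 orders

3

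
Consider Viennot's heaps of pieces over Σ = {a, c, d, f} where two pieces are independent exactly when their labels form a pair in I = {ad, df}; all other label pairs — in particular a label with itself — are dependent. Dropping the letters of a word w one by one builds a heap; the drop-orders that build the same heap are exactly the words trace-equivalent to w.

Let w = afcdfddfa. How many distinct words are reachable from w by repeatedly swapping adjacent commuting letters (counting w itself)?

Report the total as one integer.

0(a) covers ∅
1(f) covers 0:a
2(c) covers 1:f
3(d) covers 2:c
4(f) covers 2:c
5(d) covers 3:d
6(d) covers 5:d
7(f) covers 4:f
8(a) covers 7:f
floor of heap: 0:a
completions by unplaced set U, small U first (add the entries for U minus each lowest piece of U):
  |U|=1: {6}:1  {8}:1
  |U|=2: {5,6}:1  {6,8}:2  {7,8}:1
  |U|=3: {3,5,6}:1  {4,7,8}:1  {5,6,8}:3  {6,7,8}:3
  |U|=4: {3,5,6,8}:4  {4,6,7,8}:4  {5,6,7,8}:6
  |U|=5: {3,5,6,7,8}:10  {4,5,6,7,8}:10
  |U|=6: {3,4,5,6,7,8}:20
  |U|=7: {2,3,4,5,6,7,8}:20
  start at 0(a): 20

20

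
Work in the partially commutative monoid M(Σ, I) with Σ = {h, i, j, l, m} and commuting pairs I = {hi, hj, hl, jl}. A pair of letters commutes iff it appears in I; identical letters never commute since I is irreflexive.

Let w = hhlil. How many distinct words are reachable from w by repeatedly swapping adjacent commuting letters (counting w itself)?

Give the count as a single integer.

piece 0:h — minimal
piece 1:h rests on {0:h}
piece 2:l — minimal
piece 3:i rests on {2:l}
piece 4:l rests on {3:i}
minimal pieces: {0:h, 2:l}
ways to finish when only these pieces remain (= sum over removing one remaining piece with nothing left below it):
  1 left: {1}→1  {4}→1
  2 left: {0,1}→1  {1,4}→2  {3,4}→1
  3 left: {0,1,4}→3  {1,3,4}→3  {2,3,4}→1
  placing 0:h first → 4 extensions
  placing 2:l first → 6 extensions
total linear extensions = 10

10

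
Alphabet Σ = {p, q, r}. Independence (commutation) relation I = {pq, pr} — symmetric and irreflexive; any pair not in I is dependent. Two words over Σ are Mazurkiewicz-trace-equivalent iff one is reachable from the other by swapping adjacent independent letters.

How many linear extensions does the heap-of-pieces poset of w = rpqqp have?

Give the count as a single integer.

piece 0:r — minimal
piece 1:p — minimal
piece 2:q rests on {0:r}
piece 3:q rests on {2:q}
piece 4:p rests on {1:p}
minimal pieces: {0:r, 1:p}
ways to finish when only these pieces remain (= sum over removing one remaining piece with nothing left below it):
  1 left: {3}→1  {4}→1
  2 left: {1,4}→1  {2,3}→1  {3,4}→2
  3 left: {0,2,3}→1  {1,3,4}→3  {2,3,4}→3
  placing 0:r first → 6 extensions
  placing 1:p first → 4 extensions
total linear extensions = 10

10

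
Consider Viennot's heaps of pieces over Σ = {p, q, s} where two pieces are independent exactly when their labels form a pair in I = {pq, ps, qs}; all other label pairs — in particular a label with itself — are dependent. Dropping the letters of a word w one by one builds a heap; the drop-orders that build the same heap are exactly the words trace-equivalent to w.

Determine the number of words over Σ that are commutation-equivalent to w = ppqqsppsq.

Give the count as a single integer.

drop 0:p onto floor
drop 1:p onto {0:p}
drop 2:q onto floor
drop 3:q onto {2:q}
drop 4:s onto floor
drop 5:p onto {1:p}
drop 6:p onto {5:p}
drop 7:s onto {4:s}
drop 8:q onto {3:q}
ground layer = {0:p, 2:q, 4:s}
drop-orders for the pieces not yet dropped (sum over which currently-grounded one goes next):
  1 to go: {6} 1  {7} 1  {8} 1
  2 to go: {3,8} 1  {4,7} 1  {5,6} 1  {6,7} 2  {6,8} 2  {7,8} 2
  3 to go: {1,5,6} 1  {2,3,8} 1  {3,6,8} 3  {3,7,8} 3  {4,6,7} 3  {4,7,8} 3  {5,6,7} 3  {5,6,8} 3  {6,7,8} 6
  4 to go: {0,1,5,6} 1  {1,5,6,7} 4  {1,5,6,8} 4  {2,3,6,8} 4  {2,3,7,8} 4  {3,4,7,8} 6  {3,5,6,8} 6  {3,6,7,8} 12  {4,5,6,7} 6  {4,6,7,8} 12  {5,6,7,8} 12
  5 to go: {0,1,5,6,7} 5  {0,1,5,6,8} 5  {1,3,5,6,8} 10  {1,4,5,6,7} 10  {1,5,6,7,8} 20  {2,3,4,7,8} 10  {2,3,5,6,8} 10  {2,3,6,7,8} 20  {3,4,6,7,8} 30  {3,5,6,7,8} 30  {4,5,6,7,8} 30
  6 to go: {0,1,3,5,6,8} 15  {0,1,4,5,6,7} 15  {0,1,5,6,7,8} 30  {1,2,3,5,6,8} 20  {1,3,5,6,7,8} 60  {1,4,5,6,7,8} 60  {2,3,4,6,7,8} 60  {2,3,5,6,7,8} 60  {3,4,5,6,7,8} 90
  7 to go: {0,1,2,3,5,6,8} 35  {0,1,3,5,6,7,8} 105  {0,1,4,5,6,7,8} 105  {1,2,3,5,6,7,8} 140  {1,3,4,5,6,7,8} 210  {2,3,4,5,6,7,8} 210
  if 0:p drops first: 560 orders
  if 2:q drops first: 420 orders
  if 4:s drops first: 280 orders
heap linearizations: 1260

1260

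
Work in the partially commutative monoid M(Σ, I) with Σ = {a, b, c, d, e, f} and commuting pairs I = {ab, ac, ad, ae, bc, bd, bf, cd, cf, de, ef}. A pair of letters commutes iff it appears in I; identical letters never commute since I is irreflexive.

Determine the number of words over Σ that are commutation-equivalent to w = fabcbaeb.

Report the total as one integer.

piece 0:f — minimal
piece 1:a rests on {0:f}
piece 2:b — minimal
piece 3:c — minimal
piece 4:b rests on {2:b}
piece 5:a rests on {1:a}
piece 6:e rests on {3:c, 4:b}
piece 7:b rests on {6:e}
minimal pieces: {0:f, 2:b, 3:c}
ways to finish when only these pieces remain (= sum over removing one remaining piece with nothing left below it):
  1 left: {5}→1  {7}→1
  2 left: {1,5}→1  {5,7}→2  {6,7}→1
  3 left: {0,1,5}→1  {1,5,7}→3  {3,6,7}→1  {4,6,7}→1  {5,6,7}→3
  4 left: {0,1,5,7}→4  {1,5,6,7}→6  {2,4,6,7}→1  {3,4,6,7}→2  {3,5,6,7}→4  {4,5,6,7}→4
  5 left: {0,1,5,6,7}→10  {1,3,5,6,7}→10  {1,4,5,6,7}→10  {2,3,4,6,7}→3  {2,4,5,6,7}→5  {3,4,5,6,7}→10
  6 left: {0,1,3,5,6,7}→20  {0,1,4,5,6,7}→20  {1,2,4,5,6,7}→15  {1,3,4,5,6,7}→30  {2,3,4,5,6,7}→18
  placing 0:f first → 63 extensions
  placing 2:b first → 70 extensions
  placing 3:c first → 35 extensions
total linear extensions = 168

168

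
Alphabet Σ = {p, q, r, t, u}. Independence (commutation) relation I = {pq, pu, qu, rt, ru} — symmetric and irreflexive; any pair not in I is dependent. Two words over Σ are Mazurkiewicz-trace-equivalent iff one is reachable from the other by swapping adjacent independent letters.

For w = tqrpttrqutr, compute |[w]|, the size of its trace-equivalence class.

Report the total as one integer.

0(t) covers ∅
1(q) covers 0:t
2(r) covers 1:q
3(p) covers 2:r
4(t) covers 3:p
5(t) covers 4:t
6(r) covers 3:p
7(q) covers 5:t, 6:r
8(u) covers 5:t
9(t) covers 7:q, 8:u
10(r) covers 7:q
floor of heap: 0:t
completions by unplaced set U, small U first (add the entries for U minus each lowest piece of U):
  |U|=1: {9}:1  {10}:1
  |U|=2: {8,9}:1  {9,10}:2
  |U|=3: {7,9,10}:2  {8,9,10}:3
  |U|=4: {6,7,9,10}:2  {7,8,9,10}:5
  |U|=5: {5,7,8,9,10}:5  {6,7,8,9,10}:7
  |U|=6: {4,5,7,8,9,10}:5  {5,6,7,8,9,10}:12
  |U|=7: {4,5,6,7,8,9,10}:17
  |U|=8: {3,4,5,6,7,8,9,10}:17
  |U|=9: {2,3,4,5,6,7,8,9,10}:17
  start at 0(t): 17

17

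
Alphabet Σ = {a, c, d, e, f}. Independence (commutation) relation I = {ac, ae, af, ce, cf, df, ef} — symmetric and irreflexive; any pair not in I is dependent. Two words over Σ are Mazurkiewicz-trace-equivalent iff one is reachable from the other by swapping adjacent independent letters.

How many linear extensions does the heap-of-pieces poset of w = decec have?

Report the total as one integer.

drop 0:d onto floor
drop 1:e onto {0:d}
drop 2:c onto {0:d}
drop 3:e onto {1:e}
drop 4:c onto {2:c}
ground layer = {0:d}
drop-orders for the pieces not yet dropped (sum over which currently-grounded one goes next):
  1 to go: {3} 1  {4} 1
  2 to go: {1,3} 1  {2,4} 1  {3,4} 2
  3 to go: {1,3,4} 3  {2,3,4} 3
  if 0:d drops first: 6 orders

6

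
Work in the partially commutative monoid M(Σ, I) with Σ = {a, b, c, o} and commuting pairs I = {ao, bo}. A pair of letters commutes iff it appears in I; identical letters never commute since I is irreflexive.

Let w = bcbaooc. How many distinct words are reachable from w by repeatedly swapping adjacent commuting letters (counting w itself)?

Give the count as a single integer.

0(b) covers ∅
1(c) covers 0:b
2(b) covers 1:c
3(a) covers 2:b
4(o) covers 1:c
5(o) covers 4:o
6(c) covers 3:a, 5:o
floor of heap: 0:b
completions by unplaced set U, small U first (add the entries for U minus each lowest piece of U):
  |U|=1: {6}:1
  |U|=2: {3,6}:1  {5,6}:1
  |U|=3: {2,3,6}:1  {3,5,6}:2  {4,5,6}:1
  |U|=4: {2,3,5,6}:3  {3,4,5,6}:3
  |U|=5: {2,3,4,5,6}:6
  start at 0(b): 6

6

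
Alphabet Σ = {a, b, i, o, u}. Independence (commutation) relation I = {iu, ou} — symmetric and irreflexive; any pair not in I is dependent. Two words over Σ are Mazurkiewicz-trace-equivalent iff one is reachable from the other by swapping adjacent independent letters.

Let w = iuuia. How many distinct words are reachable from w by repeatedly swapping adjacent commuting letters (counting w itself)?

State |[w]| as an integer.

0(i) covers ∅
1(u) covers ∅
2(u) covers 1:u
3(i) covers 0:i
4(a) covers 2:u, 3:i
floor of heap: 0:i, 1:u
completions by unplaced set U, small U first (add the entries for U minus each lowest piece of U):
  |U|=1: {4}:1
  |U|=2: {2,4}:1  {3,4}:1
  |U|=3: {0,3,4}:1  {1,2,4}:1  {2,3,4}:2
  start at 0(i): 3
  start at 1(u): 3
sum over floor = 6

6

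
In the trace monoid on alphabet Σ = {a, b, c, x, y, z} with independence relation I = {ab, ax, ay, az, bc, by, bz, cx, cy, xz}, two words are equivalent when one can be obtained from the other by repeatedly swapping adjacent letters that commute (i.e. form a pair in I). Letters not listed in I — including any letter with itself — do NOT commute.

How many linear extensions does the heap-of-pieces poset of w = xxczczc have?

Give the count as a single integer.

21

piece 0:x — minimal
piece 1:x rests on {0:x}
piece 2:c — minimal
piece 3:z rests on {2:c}
piece 4:c rests on {3:z}
piece 5:z rests on {4:c}
piece 6:c rests on {5:z}
minimal pieces: {0:x, 2:c}
ways to finish when only these pieces remain (= sum over removing one remaining piece with nothing left below it):
  1 left: {1}→1  {6}→1
  2 left: {0,1}→1  {1,6}→2  {5,6}→1
  3 left: {0,1,6}→3  {1,5,6}→3  {4,5,6}→1
  4 left: {0,1,5,6}→6  {1,4,5,6}→4  {3,4,5,6}→1
  5 left: {0,1,4,5,6}→10  {1,3,4,5,6}→5  {2,3,4,5,6}→1
  placing 0:x first → 6 extensions
  placing 2:c first → 15 extensions
total linear extensions = 21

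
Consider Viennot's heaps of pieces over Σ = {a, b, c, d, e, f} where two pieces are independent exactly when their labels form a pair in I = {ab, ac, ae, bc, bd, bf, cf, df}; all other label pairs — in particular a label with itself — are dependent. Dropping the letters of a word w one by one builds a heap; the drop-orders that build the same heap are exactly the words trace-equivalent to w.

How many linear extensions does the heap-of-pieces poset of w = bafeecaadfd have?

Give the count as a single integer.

127

0(b) covers ∅
1(a) covers ∅
2(f) covers 1:a
3(e) covers 0:b, 2:f
4(e) covers 3:e
5(c) covers 4:e
6(a) covers 2:f
7(a) covers 6:a
8(d) covers 5:c, 7:a
9(f) covers 4:e, 7:a
10(d) covers 8:d
floor of heap: 0:b, 1:a
completions by unplaced set U, small U first (add the entries for U minus each lowest piece of U):
  |U|=1: {9}:1  {10}:1
  |U|=2: {8,10}:1  {9,10}:2
  |U|=3: {5,8,10}:1  {8,9,10}:3
  |U|=4: {5,8,9,10}:4  {7,8,9,10}:3
  |U|=5: {4,5,8,9,10}:4  {5,7,8,9,10}:7  {6,7,8,9,10}:3
  |U|=6: {3,4,5,8,9,10}:4  {4,5,7,8,9,10}:11  {5,6,7,8,9,10}:10
  |U|=7: {0,3,4,5,8,9,10}:4  {3,4,5,7,8,9,10}:15  {4,5,6,7,8,9,10}:21
  |U|=8: {0,3,4,5,7,8,9,10}:19  {3,4,5,6,7,8,9,10}:36
  |U|=9: {0,3,4,5,6,7,8,9,10}:55  {2,3,4,5,6,7,8,9,10}:36
  start at 0(b): 36
  start at 1(a): 91
sum over floor = 127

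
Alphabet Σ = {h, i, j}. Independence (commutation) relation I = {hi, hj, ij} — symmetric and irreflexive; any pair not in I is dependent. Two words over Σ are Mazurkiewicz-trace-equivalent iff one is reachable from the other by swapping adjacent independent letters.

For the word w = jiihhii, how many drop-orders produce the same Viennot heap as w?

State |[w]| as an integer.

#0=j has no predecessor
#1=i has no predecessor
#2=i depends on [1:i]
#3=h has no predecessor
#4=h depends on [3:h]
#5=i depends on [2:i]
#6=i depends on [5:i]
sources: [0:j, 1:i, 3:h]
N(rest) = Σ N(rest − s) over sources s of rest; N(one piece) = 1:
  size 1 → [0]=1  [4]=1  [6]=1
  size 2 → [0,4]=2  [0,6]=2  [3,4]=1  [4,6]=2  [5,6]=1
  size 3 → [0,3,4]=3  [0,4,6]=6  [0,5,6]=3  [2,5,6]=1  [3,4,6]=3  [4,5,6]=3
  size 4 → [0,2,5,6]=4  [0,3,4,6]=12  [0,4,5,6]=12  [1,2,5,6]=1  [2,4,5,6]=4  [3,4,5,6]=6
  size 5 → [0,1,2,5,6]=5  [0,2,4,5,6]=20  [0,3,4,5,6]=30  [1,2,4,5,6]=5  [2,3,4,5,6]=10
  first=0(j) contributes 15
  first=1(i) contributes 60
  first=3(h) contributes 30
|[w]| = 105

105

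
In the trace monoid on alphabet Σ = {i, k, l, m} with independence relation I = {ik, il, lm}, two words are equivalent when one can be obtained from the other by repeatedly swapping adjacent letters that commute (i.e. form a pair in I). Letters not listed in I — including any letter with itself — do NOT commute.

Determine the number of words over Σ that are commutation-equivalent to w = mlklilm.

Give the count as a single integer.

drop 0:m onto floor
drop 1:l onto floor
drop 2:k onto {0:m, 1:l}
drop 3:l onto {2:k}
drop 4:i onto {0:m}
drop 5:l onto {3:l}
drop 6:m onto {2:k, 4:i}
ground layer = {0:m, 1:l}
drop-orders for the pieces not yet dropped (sum over which currently-grounded one goes next):
  1 to go: {5} 1  {6} 1
  2 to go: {3,5} 1  {4,6} 1  {5,6} 2
  3 to go: {3,5,6} 3  {4,5,6} 3
  4 to go: {2,3,5,6} 3  {3,4,5,6} 6
  5 to go: {1,2,3,5,6} 3  {2,3,4,5,6} 9
  if 0:m drops first: 12 orders
  if 1:l drops first: 9 orders
heap linearizations: 21

21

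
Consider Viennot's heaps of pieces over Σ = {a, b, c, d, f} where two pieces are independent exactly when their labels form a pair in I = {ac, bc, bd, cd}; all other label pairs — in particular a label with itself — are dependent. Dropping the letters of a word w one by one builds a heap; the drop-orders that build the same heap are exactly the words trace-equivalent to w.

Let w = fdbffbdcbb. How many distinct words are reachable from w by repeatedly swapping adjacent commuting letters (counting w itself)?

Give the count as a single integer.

40

#0=f has no predecessor
#1=d depends on [0:f]
#2=b depends on [0:f]
#3=f depends on [1:d, 2:b]
#4=f depends on [3:f]
#5=b depends on [4:f]
#6=d depends on [4:f]
#7=c depends on [4:f]
#8=b depends on [5:b]
#9=b depends on [8:b]
sources: [0:f]
N(rest) = Σ N(rest − s) over sources s of rest; N(one piece) = 1:
  size 1 → [6]=1  [7]=1  [9]=1
  size 2 → [6,7]=2  [6,9]=2  [7,9]=2  [8,9]=1
  size 3 → [5,8,9]=1  [6,7,9]=6  [6,8,9]=3  [7,8,9]=3
  size 4 → [5,6,8,9]=4  [5,7,8,9]=4  [6,7,8,9]=12
  size 5 → [5,6,7,8,9]=20
  size 6 → [4,5,6,7,8,9]=20
  size 7 → [3,4,5,6,7,8,9]=20
  size 8 → [1,3,4,5,6,7,8,9]=20  [2,3,4,5,6,7,8,9]=20
  first=0(f) contributes 40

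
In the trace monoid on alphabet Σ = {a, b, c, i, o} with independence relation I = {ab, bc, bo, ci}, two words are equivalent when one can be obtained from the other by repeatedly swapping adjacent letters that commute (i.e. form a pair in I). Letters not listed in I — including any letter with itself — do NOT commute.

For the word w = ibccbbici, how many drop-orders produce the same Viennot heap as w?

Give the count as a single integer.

84

piece 0:i — minimal
piece 1:b rests on {0:i}
piece 2:c — minimal
piece 3:c rests on {2:c}
piece 4:b rests on {1:b}
piece 5:b rests on {4:b}
piece 6:i rests on {5:b}
piece 7:c rests on {3:c}
piece 8:i rests on {6:i}
minimal pieces: {0:i, 2:c}
ways to finish when only these pieces remain (= sum over removing one remaining piece with nothing left below it):
  1 left: {7}→1  {8}→1
  2 left: {3,7}→1  {6,8}→1  {7,8}→2
  3 left: {2,3,7}→1  {3,7,8}→3  {5,6,8}→1  {6,7,8}→3
  4 left: {2,3,7,8}→4  {3,6,7,8}→6  {4,5,6,8}→1  {5,6,7,8}→4
  5 left: {1,4,5,6,8}→1  {2,3,6,7,8}→10  {3,5,6,7,8}→10  {4,5,6,7,8}→5
  6 left: {0,1,4,5,6,8}→1  {1,4,5,6,7,8}→6  {2,3,5,6,7,8}→20  {3,4,5,6,7,8}→15
  7 left: {0,1,4,5,6,7,8}→7  {1,3,4,5,6,7,8}→21  {2,3,4,5,6,7,8}→35
  placing 0:i first → 56 extensions
  placing 2:c first → 28 extensions
total linear extensions = 84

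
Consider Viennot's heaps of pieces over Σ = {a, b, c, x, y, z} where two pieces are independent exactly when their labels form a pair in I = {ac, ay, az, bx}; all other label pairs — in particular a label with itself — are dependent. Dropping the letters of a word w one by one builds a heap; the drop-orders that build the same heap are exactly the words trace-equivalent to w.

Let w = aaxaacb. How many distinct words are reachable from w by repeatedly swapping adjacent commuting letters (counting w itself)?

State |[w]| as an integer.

drop 0:a onto floor
drop 1:a onto {0:a}
drop 2:x onto {1:a}
drop 3:a onto {2:x}
drop 4:a onto {3:a}
drop 5:c onto {2:x}
drop 6:b onto {4:a, 5:c}
ground layer = {0:a}
drop-orders for the pieces not yet dropped (sum over which currently-grounded one goes next):
  1 to go: {6} 1
  2 to go: {4,6} 1  {5,6} 1
  3 to go: {3,4,6} 1  {4,5,6} 2
  4 to go: {3,4,5,6} 3
  5 to go: {2,3,4,5,6} 3
  if 0:a drops first: 3 orders

3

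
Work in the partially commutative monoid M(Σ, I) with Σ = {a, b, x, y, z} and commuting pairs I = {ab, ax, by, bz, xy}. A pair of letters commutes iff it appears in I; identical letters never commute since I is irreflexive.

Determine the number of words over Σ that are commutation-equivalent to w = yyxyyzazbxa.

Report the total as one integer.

65

piece 0:y — minimal
piece 1:y rests on {0:y}
piece 2:x — minimal
piece 3:y rests on {1:y}
piece 4:y rests on {3:y}
piece 5:z rests on {2:x, 4:y}
piece 6:a rests on {5:z}
piece 7:z rests on {6:a}
piece 8:b rests on {2:x}
piece 9:x rests on {7:z, 8:b}
piece 10:a rests on {7:z}
minimal pieces: {0:y, 2:x}
ways to finish when only these pieces remain (= sum over removing one remaining piece with nothing left below it):
  1 left: {9}→1  {10}→1
  2 left: {8,9}→1  {9,10}→2
  3 left: {7,9,10}→2  {8,9,10}→3
  4 left: {6,7,9,10}→2  {7,8,9,10}→5
  5 left: {5,6,7,9,10}→2  {6,7,8,9,10}→7
  6 left: {4,5,6,7,9,10}→2  {5,6,7,8,9,10}→9
  7 left: {2,5,6,7,8,9,10}→9  {3,4,5,6,7,9,10}→2  {4,5,6,7,8,9,10}→11
  8 left: {1,3,4,5,6,7,9,10}→2  {2,4,5,6,7,8,9,10}→20  {3,4,5,6,7,8,9,10}→13
  9 left: {0,1,3,4,5,6,7,9,10}→2  {1,3,4,5,6,7,8,9,10}→15  {2,3,4,5,6,7,8,9,10}→33
  placing 0:y first → 48 extensions
  placing 2:x first → 17 extensions
total linear extensions = 65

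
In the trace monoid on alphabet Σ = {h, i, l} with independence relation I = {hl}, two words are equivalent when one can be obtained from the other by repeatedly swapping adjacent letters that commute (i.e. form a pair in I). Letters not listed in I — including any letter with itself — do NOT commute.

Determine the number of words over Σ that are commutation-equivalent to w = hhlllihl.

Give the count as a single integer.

20

piece 0:h — minimal
piece 1:h rests on {0:h}
piece 2:l — minimal
piece 3:l rests on {2:l}
piece 4:l rests on {3:l}
piece 5:i rests on {1:h, 4:l}
piece 6:h rests on {5:i}
piece 7:l rests on {5:i}
minimal pieces: {0:h, 2:l}
ways to finish when only these pieces remain (= sum over removing one remaining piece with nothing left below it):
  1 left: {6}→1  {7}→1
  2 left: {6,7}→2
  3 left: {5,6,7}→2
  4 left: {1,5,6,7}→2  {4,5,6,7}→2
  5 left: {0,1,5,6,7}→2  {1,4,5,6,7}→4  {3,4,5,6,7}→2
  6 left: {0,1,4,5,6,7}→6  {1,3,4,5,6,7}→6  {2,3,4,5,6,7}→2
  placing 0:h first → 8 extensions
  placing 2:l first → 12 extensions
total linear extensions = 20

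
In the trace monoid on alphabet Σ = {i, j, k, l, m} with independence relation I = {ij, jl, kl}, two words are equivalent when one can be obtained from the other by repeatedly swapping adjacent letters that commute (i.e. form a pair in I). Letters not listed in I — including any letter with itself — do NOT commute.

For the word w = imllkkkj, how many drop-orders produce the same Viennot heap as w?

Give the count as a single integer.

15

piece 0:i — minimal
piece 1:m rests on {0:i}
piece 2:l rests on {1:m}
piece 3:l rests on {2:l}
piece 4:k rests on {1:m}
piece 5:k rests on {4:k}
piece 6:k rests on {5:k}
piece 7:j rests on {6:k}
minimal pieces: {0:i}
ways to finish when only these pieces remain (= sum over removing one remaining piece with nothing left below it):
  1 left: {3}→1  {7}→1
  2 left: {2,3}→1  {3,7}→2  {6,7}→1
  3 left: {2,3,7}→3  {3,6,7}→3  {5,6,7}→1
  4 left: {2,3,6,7}→6  {3,5,6,7}→4  {4,5,6,7}→1
  5 left: {2,3,5,6,7}→10  {3,4,5,6,7}→5
  6 left: {2,3,4,5,6,7}→15
  placing 0:i first → 15 extensions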